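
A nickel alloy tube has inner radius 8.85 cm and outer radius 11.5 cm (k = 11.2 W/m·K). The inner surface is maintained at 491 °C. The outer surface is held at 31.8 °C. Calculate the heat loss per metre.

Q' = 2πk·ΔT/ln(r₂/r₁) = 2π × 11.2 × 459.2 / ln(0.115/0.0885) = 1.23×10^5 W/m

Q' = 123 kW/m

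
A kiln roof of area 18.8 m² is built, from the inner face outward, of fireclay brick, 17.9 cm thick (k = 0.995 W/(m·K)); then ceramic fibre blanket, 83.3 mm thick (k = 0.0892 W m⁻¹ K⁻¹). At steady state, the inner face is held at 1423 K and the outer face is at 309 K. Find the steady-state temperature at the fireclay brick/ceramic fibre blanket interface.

Series thermal resistances, inner to outer:
  R_fireclay brick = L/(kA) = 0.179/(0.995·18.8) = 0.009569 K/W
  R_ceramic fibre blanket = L/(kA) = 0.0833/(0.0892·18.8) = 0.04967 K/W
ΣR = 0.009569 + 0.04967 = 0.05924 K/W
Q = ΔT/ΣR = (1423 K − 309 K)/0.05924 = 18800 W
From the inner boundary to the fireclay brick/ceramic fibre blanket interface, ΣR_partial = 0.009569 K/W.
T_interface = T_in − Q·ΣR_partial = 1423 K − (18800)(0.009569) = 1243 K

T = 1243 K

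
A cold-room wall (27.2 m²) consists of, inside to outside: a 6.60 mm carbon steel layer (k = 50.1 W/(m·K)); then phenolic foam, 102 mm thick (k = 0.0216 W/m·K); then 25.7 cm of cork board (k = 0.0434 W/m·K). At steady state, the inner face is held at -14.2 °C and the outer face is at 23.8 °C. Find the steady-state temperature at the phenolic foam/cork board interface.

T = 2.66 °C

Resistance network (inner→outer):
  R_carbon steel = L/(kA) = 0.00660/(50.1·27.2) = 4.843×10^-6 K/W
  R_phenolic foam = L/(kA) = 0.102/(0.0216·27.2) = 0.1736 K/W
  R_cork board = L/(kA) = 0.257/(0.0434·27.2) = 0.2177 K/W
ΣR = 4.843×10^-6 + 0.1736 + 0.2177 = 0.3913 K/W
Q = ΔT/ΣR = (-14.2 °C − 23.8 °C)/0.3913 = -97.11 W
From the inner boundary to the phenolic foam/cork board interface, ΣR_partial = 0.1736 K/W.
T_interface = T_in − Q·ΣR_partial = -14.2 °C − (-97.11)(0.1736) = 2.66 °C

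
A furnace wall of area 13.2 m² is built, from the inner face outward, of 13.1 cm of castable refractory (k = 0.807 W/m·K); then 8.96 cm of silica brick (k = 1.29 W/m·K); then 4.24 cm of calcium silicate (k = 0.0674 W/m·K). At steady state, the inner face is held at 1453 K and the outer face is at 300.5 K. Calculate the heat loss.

Series thermal resistances, inner to outer:
  R_castable refractory = L/(kA) = 0.131/(0.807·13.2) = 0.01230 K/W
  R_silica brick = L/(kA) = 0.0896/(1.29·13.2) = 0.005262 K/W
  R_calcium silicate = L/(kA) = 0.0424/(0.0674·13.2) = 0.04766 K/W
ΣR = 0.01230 + 0.005262 + 0.04766 = 0.06522 K/W
Q = ΔT/ΣR = (1453 K − 300.5 K)/0.06522 = 17700 W

Q = 17700 W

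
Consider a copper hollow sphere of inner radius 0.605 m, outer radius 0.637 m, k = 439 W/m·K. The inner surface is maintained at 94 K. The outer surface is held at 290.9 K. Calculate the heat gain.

Q = 13100 kW

Q = 4πk·ΔT/(1/r₁ − 1/r₂) = 4π × 439 × 196.9 / (1/0.605 − 1/0.637) = 1.31×10^7 W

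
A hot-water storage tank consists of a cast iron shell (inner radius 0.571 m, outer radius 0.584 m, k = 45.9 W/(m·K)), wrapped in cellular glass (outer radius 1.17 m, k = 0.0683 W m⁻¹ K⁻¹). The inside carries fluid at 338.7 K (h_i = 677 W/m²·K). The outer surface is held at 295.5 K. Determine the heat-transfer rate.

Q = 43.2 W

Series thermal resistances, inner to outer:
  R_conv,in = 1/(4πr²h) = 1/(4π·0.571²·677) = 3.605×10^-4 K/W
  R_cast iron = (1/0.571 − 1/0.584)/(4πk) = 0.03898/(4π·45.9) = 6.759×10^-5 K/W
  R_cellular glass = (1/0.584 − 1/1.17)/(4πk) = 0.8576/(4π·0.0683) = 0.9992 K/W
ΣR = 3.605×10^-4 + 6.759×10^-5 + 0.9992 = 0.9996 K/W
Q = ΔT/ΣR = (338.7 K − 295.5 K)/0.9996 = 43.2 W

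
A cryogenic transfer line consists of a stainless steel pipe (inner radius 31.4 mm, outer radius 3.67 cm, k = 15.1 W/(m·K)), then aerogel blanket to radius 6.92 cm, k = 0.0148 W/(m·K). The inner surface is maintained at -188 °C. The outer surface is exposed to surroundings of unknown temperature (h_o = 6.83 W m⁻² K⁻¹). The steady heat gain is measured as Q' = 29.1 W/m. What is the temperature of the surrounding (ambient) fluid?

Series resistances:
  R'_stainless steel = ln(0.0367/0.0314)/(2πk) = 0.1560/(2π·15.1) = 0.001644 m·K/W
  R'_aerogel blanket = ln(0.0692/0.0367)/(2πk) = 0.6342/(2π·0.0148) = 6.820 m·K/W
  R'_conv,out = 1/(2πr h) = 1/(2π·0.0692·6.83) = 0.3367 m·K/W
ΣR = 7.159 m·K/W
ΔT = Q'·ΣR = 29.1 × 7.159 = 208.3 K
Heat flows inward, so T_out = T_in + ΔT = -188 + 208.3 = 20.3 °C

T_out = 20.3 °C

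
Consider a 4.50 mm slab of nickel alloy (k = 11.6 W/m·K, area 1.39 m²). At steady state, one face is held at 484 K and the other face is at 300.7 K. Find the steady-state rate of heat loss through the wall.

Q = 657 kW

Q = kA·ΔT/L = 11.6 × 1.39 × |484 K − 300.7 K| / 0.00450 = 6.57×10^5 W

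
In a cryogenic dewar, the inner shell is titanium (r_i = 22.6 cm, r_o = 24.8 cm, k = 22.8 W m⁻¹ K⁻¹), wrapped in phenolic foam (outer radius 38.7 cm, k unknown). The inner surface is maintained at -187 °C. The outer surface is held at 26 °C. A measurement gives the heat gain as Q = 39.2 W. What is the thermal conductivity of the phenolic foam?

k = 0.0212 W/m·K

ΣR = ΔT/Q = |-187 − 26|/39.2 = 5.434 K/W
Known resistances:
  R_titanium = (1/0.226 − 1/0.248)/(4πk) = 0.3925/(4π·22.8) = 0.001370 K/W
R_phenolic foam = ΣR − ΣR_known = 5.434 − 0.001370 = 5.433 K/W
(1/r₁−1/r₂)/(4πk) = 5.433 ⇒ k = 1.448/(4π·5.433) = 0.0212 W/m·K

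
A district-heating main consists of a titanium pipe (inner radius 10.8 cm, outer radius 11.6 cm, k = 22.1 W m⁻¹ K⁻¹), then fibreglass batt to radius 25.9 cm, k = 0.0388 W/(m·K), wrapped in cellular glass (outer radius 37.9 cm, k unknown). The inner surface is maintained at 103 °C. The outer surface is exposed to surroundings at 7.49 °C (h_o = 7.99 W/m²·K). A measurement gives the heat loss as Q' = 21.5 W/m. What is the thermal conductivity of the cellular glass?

k = 0.0554 W/m·K

ΣR = ΔT/Q' = |103 − 7.49|/21.5 = 4.442 m·K/W
Known resistances:
  R'_titanium = ln(0.116/0.108)/(2πk) = 0.07146/(2π·22.1) = 5.146×10^-4 m·K/W
  R'_fibreglass batt = ln(0.259/0.116)/(2πk) = 0.8032/(2π·0.0388) = 3.295 m·K/W
  R'_conv,out = 1/(2πr h) = 1/(2π·0.379·7.99) = 0.05256 m·K/W
R_cellular glass = ΣR − ΣR_known = 4.442 − 3.348 = 1.094 m·K/W
ln(r₂/r₁)/(2πk) = 1.094 ⇒ k = 0.3807/(2π·1.094) = 0.0554 W/m·K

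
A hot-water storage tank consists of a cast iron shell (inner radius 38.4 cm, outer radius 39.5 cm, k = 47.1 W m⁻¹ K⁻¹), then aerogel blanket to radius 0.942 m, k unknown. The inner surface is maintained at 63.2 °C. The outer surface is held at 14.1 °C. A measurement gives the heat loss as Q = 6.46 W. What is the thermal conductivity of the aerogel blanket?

k = 0.0154 W/m·K

ΣR = ΔT/Q = |63.2 − 14.1|/6.46 = 7.601 K/W
Known resistances:
  R_cast iron = (1/0.384 − 1/0.395)/(4πk) = 0.07252/(4π·47.1) = 1.225×10^-4 K/W
R_aerogel blanket = ΣR − ΣR_known = 7.601 − 1.225×10^-4 = 7.601 K/W
(1/r₁−1/r₂)/(4πk) = 7.601 ⇒ k = 1.470/(4π·7.601) = 0.0154 W/m·K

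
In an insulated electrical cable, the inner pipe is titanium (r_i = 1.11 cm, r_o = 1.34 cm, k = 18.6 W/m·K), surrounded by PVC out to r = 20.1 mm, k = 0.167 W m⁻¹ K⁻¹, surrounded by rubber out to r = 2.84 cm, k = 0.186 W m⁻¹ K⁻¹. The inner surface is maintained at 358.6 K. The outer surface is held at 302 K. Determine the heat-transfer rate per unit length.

Q' = 82.8 W/m

Treat each layer as a resistance in series:
  R'_titanium = ln(0.0134/0.0111)/(2πk) = 0.1883/(2π·18.6) = 0.001611 m·K/W
  R'_PVC = ln(0.0201/0.0134)/(2πk) = 0.4055/(2π·0.167) = 0.3864 m·K/W
  R'_rubber = ln(0.0284/0.0201)/(2πk) = 0.3457/(2π·0.186) = 0.2958 m·K/W
ΣR = 0.001611 + 0.3864 + 0.2958 = 0.6838 m·K/W
Q' = ΔT/ΣR = (358.6 K − 302 K)/0.6838 = 82.8 W/m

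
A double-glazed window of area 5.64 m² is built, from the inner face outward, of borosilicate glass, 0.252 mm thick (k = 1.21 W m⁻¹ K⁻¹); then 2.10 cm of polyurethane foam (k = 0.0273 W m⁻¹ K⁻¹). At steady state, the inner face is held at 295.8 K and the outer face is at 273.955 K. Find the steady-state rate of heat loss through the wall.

Resistance network (inner→outer):
  R_borosilicate glass = L/(kA) = 2.52×10^-4/(1.21·5.64) = 3.693×10^-5 K/W
  R_polyurethane foam = L/(kA) = 0.0210/(0.0273·5.64) = 0.1364 K/W
ΣR = 3.693×10^-5 + 0.1364 = 0.1364 K/W
Q = ΔT/ΣR = (295.8 K − 273.955 K)/0.1364 = 160 W

Q = 160 W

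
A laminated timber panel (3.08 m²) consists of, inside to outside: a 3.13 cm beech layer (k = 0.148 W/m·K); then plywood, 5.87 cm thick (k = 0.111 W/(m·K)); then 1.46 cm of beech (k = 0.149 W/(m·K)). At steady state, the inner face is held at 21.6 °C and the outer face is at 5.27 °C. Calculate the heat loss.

Resistance network (inner→outer):
  R_beech = L/(kA) = 0.0313/(0.148·3.08) = 0.06866 K/W
  R_plywood = L/(kA) = 0.0587/(0.111·3.08) = 0.1717 K/W
  R_beech = L/(kA) = 0.0146/(0.149·3.08) = 0.03181 K/W
ΣR = 0.06866 + 0.1717 + 0.03181 = 0.2722 K/W
Q = ΔT/ΣR = (21.6 °C − 5.27 °C)/0.2722 = 60.0 W

Q = 60.0 W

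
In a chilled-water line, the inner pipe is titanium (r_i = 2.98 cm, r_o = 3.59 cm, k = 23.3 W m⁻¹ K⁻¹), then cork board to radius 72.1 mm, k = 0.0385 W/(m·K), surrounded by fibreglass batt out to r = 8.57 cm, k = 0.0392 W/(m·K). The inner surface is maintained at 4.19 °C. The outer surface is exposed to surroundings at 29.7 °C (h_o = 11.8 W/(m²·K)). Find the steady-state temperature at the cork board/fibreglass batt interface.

Resistance network (inner→outer):
  R'_titanium = ln(0.0359/0.0298)/(2πk) = 0.1862/(2π·23.3) = 0.001272 m·K/W
  R'_cork board = ln(0.0721/0.0359)/(2πk) = 0.6973/(2π·0.0385) = 2.883 m·K/W
  R'_fibreglass batt = ln(0.0857/0.0721)/(2πk) = 0.1728/(2π·0.0392) = 0.7016 m·K/W
  R'_conv,out = 1/(2πr h) = 1/(2π·0.0857·11.8) = 0.1574 m·K/W
ΣR = 0.001272 + 2.883 + 0.7016 + 0.1574 = 3.743 m·K/W
Q' = ΔT/ΣR = (4.19 °C − 29.7 °C)/3.743 = -6.815 W/m
From the inner boundary to the cork board/fibreglass batt interface, ΣR_partial = 2.884 m·K/W.
T_interface = T_in − Q'·ΣR_partial = 4.19 °C − (-6.815)(2.884) = 23.8 °C

T = 23.8 °C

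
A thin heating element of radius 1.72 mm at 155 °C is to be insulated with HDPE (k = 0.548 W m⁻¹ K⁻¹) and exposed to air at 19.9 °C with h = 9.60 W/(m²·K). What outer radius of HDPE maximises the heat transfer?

r_cr = 5.71 cm

For a cylinder, r_cr = k_ins/h = 0.548/9.60 = 0.0571 m = 5.71 cm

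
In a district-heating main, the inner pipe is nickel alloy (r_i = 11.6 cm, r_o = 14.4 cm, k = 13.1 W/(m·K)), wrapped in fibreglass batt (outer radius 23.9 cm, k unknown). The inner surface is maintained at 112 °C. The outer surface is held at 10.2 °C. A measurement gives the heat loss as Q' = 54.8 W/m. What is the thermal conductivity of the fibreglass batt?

k = 0.0435 W/m·K

ΣR = ΔT/Q' = |112 − 10.2|/54.8 = 1.858 m·K/W
Known resistances:
  R'_nickel alloy = ln(0.144/0.116)/(2πk) = 0.2162/(2π·13.1) = 0.002627 m·K/W
R_fibreglass batt = ΣR − ΣR_known = 1.858 − 0.002627 = 1.855 m·K/W
ln(r₂/r₁)/(2πk) = 1.855 ⇒ k = 0.5067/(2π·1.855) = 0.0435 W/m·K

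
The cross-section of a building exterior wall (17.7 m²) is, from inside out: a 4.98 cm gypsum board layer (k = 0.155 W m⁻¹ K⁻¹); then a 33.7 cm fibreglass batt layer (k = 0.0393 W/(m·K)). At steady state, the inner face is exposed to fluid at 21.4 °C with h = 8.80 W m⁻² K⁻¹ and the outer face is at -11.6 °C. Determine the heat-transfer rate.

Q = 64.8 W

Resistance network (inner→outer):
  R_conv,in = 1/(hA) = 1/(8.80·17.7) = 0.006420 K/W
  R_gypsum board = L/(kA) = 0.0498/(0.155·17.7) = 0.01815 K/W
  R_fibreglass batt = L/(kA) = 0.337/(0.0393·17.7) = 0.4845 K/W
ΣR = 0.006420 + 0.01815 + 0.4845 = 0.5091 K/W
Q = ΔT/ΣR = (21.4 °C − -11.6 °C)/0.5091 = 64.8 W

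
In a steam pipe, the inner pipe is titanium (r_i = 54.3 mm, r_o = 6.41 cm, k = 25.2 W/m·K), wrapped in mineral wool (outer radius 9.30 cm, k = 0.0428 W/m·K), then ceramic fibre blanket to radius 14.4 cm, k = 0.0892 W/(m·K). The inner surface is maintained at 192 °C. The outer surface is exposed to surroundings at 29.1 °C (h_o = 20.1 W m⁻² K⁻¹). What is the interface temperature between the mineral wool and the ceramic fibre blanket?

Series thermal resistances, inner to outer:
  R'_titanium = ln(0.0641/0.0543)/(2πk) = 0.1659/(2π·25.2) = 0.001048 m·K/W
  R'_mineral wool = ln(0.0930/0.0641)/(2πk) = 0.3722/(2π·0.0428) = 1.384 m·K/W
  R'_ceramic fibre blanket = ln(0.144/0.0930)/(2πk) = 0.4372/(2π·0.0892) = 0.7801 m·K/W
  R'_conv,out = 1/(2πr h) = 1/(2π·0.144·20.1) = 0.05499 m·K/W
ΣR = 0.001048 + 1.384 + 0.7801 + 0.05499 = 2.220 m·K/W
Q' = ΔT/ΣR = (192 °C − 29.1 °C)/2.220 = 73.38 W/m
From the inner boundary to the mineral wool/ceramic fibre blanket interface, ΣR_partial = 1.385 m·K/W.
T_interface = T_in − Q'·ΣR_partial = 192 °C − (73.38)(1.385) = 90.4 °C

T = 90.4 °C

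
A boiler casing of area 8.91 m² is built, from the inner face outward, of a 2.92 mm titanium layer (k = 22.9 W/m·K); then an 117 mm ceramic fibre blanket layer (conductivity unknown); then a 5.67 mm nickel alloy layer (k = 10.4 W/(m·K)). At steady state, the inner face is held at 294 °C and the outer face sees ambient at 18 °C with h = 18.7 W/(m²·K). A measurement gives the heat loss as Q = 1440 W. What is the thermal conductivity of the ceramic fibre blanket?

k = 0.0708 W/m·K

ΣR = ΔT/Q = |294 − 18|/1440 = 0.1917 K/W
Known resistances:
  R_titanium = L/(kA) = 0.00292/(22.9·8.91) = 1.431×10^-5 K/W
  R_nickel alloy = L/(kA) = 0.00567/(10.4·8.91) = 6.119×10^-5 K/W
  R_conv,out = 1/(hA) = 1/(18.7·8.91) = 0.006002 K/W
R_ceramic fibre blanket = ΣR − ΣR_known = 0.1917 − 0.006078 = 0.1856 K/W
L/(kA) = 0.1856 ⇒ k = 0.117/(0.1856·8.91) = 0.0708 W/m·K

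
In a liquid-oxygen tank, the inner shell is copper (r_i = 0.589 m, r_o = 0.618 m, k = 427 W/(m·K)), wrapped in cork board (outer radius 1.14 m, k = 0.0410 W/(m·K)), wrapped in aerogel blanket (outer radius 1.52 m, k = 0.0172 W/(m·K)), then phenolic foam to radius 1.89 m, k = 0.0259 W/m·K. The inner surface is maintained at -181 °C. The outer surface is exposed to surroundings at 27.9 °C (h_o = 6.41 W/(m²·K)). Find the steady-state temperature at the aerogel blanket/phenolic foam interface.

Treat each layer as a resistance in series:
  R_copper = (1/0.589 − 1/0.618)/(4πk) = 0.07967/(4π·427) = 1.485×10^-5 K/W
  R_cork board = (1/0.618 − 1/1.14)/(4πk) = 0.7409/(4π·0.0410) = 1.438 K/W
  R_aerogel blanket = (1/1.14 − 1/1.52)/(4πk) = 0.2193/(4π·0.0172) = 1.015 K/W
  R_phenolic foam = (1/1.52 − 1/1.89)/(4πk) = 0.1288/(4π·0.0259) = 0.3957 K/W
  R_conv,out = 1/(4πr²h) = 1/(4π·1.89²·6.41) = 0.003475 K/W
ΣR = 1.485×10^-5 + 1.438 + 1.015 + 0.3957 + 0.003475 = 2.852 K/W
Q = ΔT/ΣR = (-181 °C − 27.9 °C)/2.852 = -73.25 W
From the inner boundary to the aerogel blanket/phenolic foam interface, ΣR_partial = 2.453 K/W.
T_interface = T_in − Q·ΣR_partial = -181 °C − (-73.25)(2.453) = -1.3 °C

T = -1.3 °C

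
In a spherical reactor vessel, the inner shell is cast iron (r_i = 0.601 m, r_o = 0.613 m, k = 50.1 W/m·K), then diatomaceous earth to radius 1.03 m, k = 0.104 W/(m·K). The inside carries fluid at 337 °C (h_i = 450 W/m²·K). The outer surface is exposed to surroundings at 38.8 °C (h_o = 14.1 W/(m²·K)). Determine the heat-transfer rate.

Q = 583 W

Resistance network (inner→outer):
  R_conv,in = 1/(4πr²h) = 1/(4π·0.601²·450) = 4.896×10^-4 K/W
  R_cast iron = (1/0.601 − 1/0.613)/(4πk) = 0.03257/(4π·50.1) = 5.174×10^-5 K/W
  R_diatomaceous earth = (1/0.613 − 1/1.03)/(4πk) = 0.6604/(4π·0.104) = 0.5054 K/W
  R_conv,out = 1/(4πr²h) = 1/(4π·1.03²·14.1) = 0.005320 K/W
ΣR = 4.896×10^-4 + 5.174×10^-5 + 0.5054 + 0.005320 = 0.5113 K/W
Q = ΔT/ΣR = (337 °C − 38.8 °C)/0.5113 = 583 W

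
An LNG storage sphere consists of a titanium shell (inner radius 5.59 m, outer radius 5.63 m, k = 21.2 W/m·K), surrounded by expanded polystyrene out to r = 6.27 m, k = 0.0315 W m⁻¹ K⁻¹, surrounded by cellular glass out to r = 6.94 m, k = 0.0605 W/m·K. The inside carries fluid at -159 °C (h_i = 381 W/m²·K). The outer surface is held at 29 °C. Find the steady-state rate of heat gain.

Treat each layer as a resistance in series:
  R_conv,in = 1/(4πr²h) = 1/(4π·5.59²·381) = 6.684×10^-6 K/W
  R_titanium = (1/5.59 − 1/5.63)/(4πk) = 0.001271/(4π·21.2) = 4.771×10^-6 K/W
  R_expanded polystyrene = (1/5.63 − 1/6.27)/(4πk) = 0.01813/(4π·0.0315) = 0.04580 K/W
  R_cellular glass = (1/6.27 − 1/6.94)/(4πk) = 0.01540/(4π·0.0605) = 0.02025 K/W
ΣR = 6.684×10^-6 + 4.771×10^-6 + 0.04580 + 0.02025 = 0.06606 K/W
Q = ΔT/ΣR = (-159 °C − 29 °C)/0.06606 = -2850 W
(Negative Q ⇒ heat flows inward; heat gain = 2850 W.)

Q = 2.85 kW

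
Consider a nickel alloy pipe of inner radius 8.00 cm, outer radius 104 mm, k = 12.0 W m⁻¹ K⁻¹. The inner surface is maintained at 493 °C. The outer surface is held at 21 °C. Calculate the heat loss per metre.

Q' = 1.36×10^5 W/m

Q' = 2πk·ΔT/ln(r₂/r₁) = 2π × 12.0 × 472 / ln(0.104/0.0800) = 1.36×10^5 W/m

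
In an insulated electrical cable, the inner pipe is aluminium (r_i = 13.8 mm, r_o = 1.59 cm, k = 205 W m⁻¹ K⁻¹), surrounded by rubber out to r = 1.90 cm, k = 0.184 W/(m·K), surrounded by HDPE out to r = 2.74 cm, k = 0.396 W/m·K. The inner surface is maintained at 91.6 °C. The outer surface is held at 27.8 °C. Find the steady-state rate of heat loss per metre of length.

Q' = 212 W/m

Treat each layer as a resistance in series:
  R'_aluminium = ln(0.0159/0.0138)/(2πk) = 0.1417/(2π·205) = 1.100×10^-4 m·K/W
  R'_rubber = ln(0.0190/0.0159)/(2πk) = 0.1781/(2π·0.184) = 0.1541 m·K/W
  R'_HDPE = ln(0.0274/0.0190)/(2πk) = 0.3661/(2π·0.396) = 0.1471 m·K/W
ΣR = 1.100×10^-4 + 0.1541 + 0.1471 = 0.3013 m·K/W
Q' = ΔT/ΣR = (91.6 °C − 27.8 °C)/0.3013 = 212 W/m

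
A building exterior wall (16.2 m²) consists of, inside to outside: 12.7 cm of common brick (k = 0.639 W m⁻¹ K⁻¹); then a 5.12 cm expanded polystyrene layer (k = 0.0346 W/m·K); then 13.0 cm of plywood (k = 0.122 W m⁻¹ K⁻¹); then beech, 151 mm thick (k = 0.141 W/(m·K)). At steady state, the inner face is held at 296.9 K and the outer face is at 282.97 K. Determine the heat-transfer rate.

Q = 59.2 W

Resistance network (inner→outer):
  R_common brick = L/(kA) = 0.127/(0.639·16.2) = 0.01227 K/W
  R_expanded polystyrene = L/(kA) = 0.0512/(0.0346·16.2) = 0.09134 K/W
  R_plywood = L/(kA) = 0.130/(0.122·16.2) = 0.06578 K/W
  R_beech = L/(kA) = 0.151/(0.141·16.2) = 0.06611 K/W
ΣR = 0.01227 + 0.09134 + 0.06578 + 0.06611 = 0.2355 K/W
Q = ΔT/ΣR = (296.9 K − 282.97 K)/0.2355 = 59.2 W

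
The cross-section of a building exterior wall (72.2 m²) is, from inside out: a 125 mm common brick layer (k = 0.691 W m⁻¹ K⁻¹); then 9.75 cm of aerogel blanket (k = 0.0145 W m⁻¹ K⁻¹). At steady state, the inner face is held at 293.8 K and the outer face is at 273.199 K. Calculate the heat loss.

Q = 215 W

Resistance network (inner→outer):
  R_common brick = L/(kA) = 0.125/(0.691·72.2) = 0.002506 K/W
  R_aerogel blanket = L/(kA) = 0.0975/(0.0145·72.2) = 0.09313 K/W
ΣR = 0.002506 + 0.09313 = 0.09564 K/W
Q = ΔT/ΣR = (293.8 K − 273.199 K)/0.09564 = 215 W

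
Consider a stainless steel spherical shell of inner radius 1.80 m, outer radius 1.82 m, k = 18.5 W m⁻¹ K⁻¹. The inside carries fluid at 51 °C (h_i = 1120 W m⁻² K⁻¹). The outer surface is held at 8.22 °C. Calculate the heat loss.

Q = 888 kW

Treat each layer as a resistance in series:
  R_conv,in = 1/(4πr²h) = 1/(4π·1.80²·1120) = 2.193×10^-5 K/W
  R_stainless steel = (1/1.80 − 1/1.82)/(4πk) = 0.006105/(4π·18.5) = 2.626×10^-5 K/W
ΣR = 2.193×10^-5 + 2.626×10^-5 = 4.819×10^-5 K/W
Q = ΔT/ΣR = (51 °C − 8.22 °C)/4.819×10^-5 = 8.88×10^5 W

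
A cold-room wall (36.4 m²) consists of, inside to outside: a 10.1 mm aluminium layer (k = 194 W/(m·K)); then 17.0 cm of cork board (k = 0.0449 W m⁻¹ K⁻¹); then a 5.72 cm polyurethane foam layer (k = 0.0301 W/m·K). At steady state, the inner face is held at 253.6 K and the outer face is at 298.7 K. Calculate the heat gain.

Q = 289 W

Series thermal resistances, inner to outer:
  R_aluminium = L/(kA) = 0.0101/(194·36.4) = 1.430×10^-6 K/W
  R_cork board = L/(kA) = 0.170/(0.0449·36.4) = 0.1040 K/W
  R_polyurethane foam = L/(kA) = 0.0572/(0.0301·36.4) = 0.05221 K/W
ΣR = 1.430×10^-6 + 0.1040 + 0.05221 = 0.1562 K/W
Q = ΔT/ΣR = (253.6 K − 298.7 K)/0.1562 = -289 W
(Negative Q ⇒ heat flows inward; heat gain = 289 W.)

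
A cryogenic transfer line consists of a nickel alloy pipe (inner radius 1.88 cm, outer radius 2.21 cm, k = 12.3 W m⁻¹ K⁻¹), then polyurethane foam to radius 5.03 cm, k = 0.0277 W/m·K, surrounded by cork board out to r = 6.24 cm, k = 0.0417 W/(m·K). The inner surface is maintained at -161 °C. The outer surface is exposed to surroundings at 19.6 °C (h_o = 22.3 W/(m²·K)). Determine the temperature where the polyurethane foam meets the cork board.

Series thermal resistances, inner to outer:
  R'_nickel alloy = ln(0.0221/0.0188)/(2πk) = 0.1617/(2π·12.3) = 0.002093 m·K/W
  R'_polyurethane foam = ln(0.0503/0.0221)/(2πk) = 0.8224/(2π·0.0277) = 4.725 m·K/W
  R'_cork board = ln(0.0624/0.0503)/(2πk) = 0.2156/(2π·0.0417) = 0.8227 m·K/W
  R'_conv,out = 1/(2πr h) = 1/(2π·0.0624·22.3) = 0.1144 m·K/W
ΣR = 0.002093 + 4.725 + 0.8227 + 0.1144 = 5.664 m·K/W
Q' = ΔT/ΣR = (-161 °C − 19.6 °C)/5.664 = -31.89 W/m
From the inner boundary to the polyurethane foam/cork board interface, ΣR_partial = 4.727 m·K/W.
T_interface = T_in − Q'·ΣR_partial = -161 °C − (-31.89)(4.727) = -10.3 °C

T = -10.3 °C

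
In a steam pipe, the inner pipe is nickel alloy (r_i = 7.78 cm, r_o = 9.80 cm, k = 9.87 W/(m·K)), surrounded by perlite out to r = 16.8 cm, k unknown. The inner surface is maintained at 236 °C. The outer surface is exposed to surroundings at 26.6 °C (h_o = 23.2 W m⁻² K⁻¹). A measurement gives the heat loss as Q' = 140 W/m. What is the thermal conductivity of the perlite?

k = 0.0591 W/m·K

ΣR = ΔT/Q' = |236 − 26.6|/140 = 1.496 m·K/W
Known resistances:
  R'_nickel alloy = ln(0.0980/0.0778)/(2πk) = 0.2308/(2π·9.87) = 0.003722 m·K/W
  R'_conv,out = 1/(2πr h) = 1/(2π·0.168·23.2) = 0.04083 m·K/W
R_perlite = ΣR − ΣR_known = 1.496 − 0.04455 = 1.451 m·K/W
ln(r₂/r₁)/(2πk) = 1.451 ⇒ k = 0.5390/(2π·1.451) = 0.0591 W/m·K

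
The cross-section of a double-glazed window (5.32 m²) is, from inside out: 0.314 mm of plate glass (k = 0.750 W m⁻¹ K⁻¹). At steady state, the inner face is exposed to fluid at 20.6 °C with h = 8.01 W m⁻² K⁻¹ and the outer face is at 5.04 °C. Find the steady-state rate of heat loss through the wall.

Q = 661 W

Resistance network (inner→outer):
  R_conv,in = 1/(hA) = 1/(8.01·5.32) = 0.02347 K/W
  R_plate glass = L/(kA) = 3.14×10^-4/(0.750·5.32) = 7.870×10^-5 K/W
ΣR = 0.02347 + 7.870×10^-5 = 0.02355 K/W
Q = ΔT/ΣR = (20.6 °C − 5.04 °C)/0.02355 = 661 W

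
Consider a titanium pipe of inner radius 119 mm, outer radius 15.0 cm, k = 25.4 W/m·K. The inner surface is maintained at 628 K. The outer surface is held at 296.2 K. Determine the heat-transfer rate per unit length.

Q' = 2.29×10^5 W/m

Q' = 2πk·ΔT/ln(r₂/r₁) = 2π × 25.4 × 331.8 / ln(0.150/0.119) = 2.29×10^5 W/m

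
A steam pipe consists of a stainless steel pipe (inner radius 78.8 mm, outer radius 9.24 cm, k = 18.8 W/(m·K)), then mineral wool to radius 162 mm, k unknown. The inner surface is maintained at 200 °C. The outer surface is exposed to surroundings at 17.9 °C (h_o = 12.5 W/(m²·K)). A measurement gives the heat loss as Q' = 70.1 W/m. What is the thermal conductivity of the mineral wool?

ΣR = ΔT/Q' = |200 − 17.9|/70.1 = 2.598 m·K/W
Known resistances:
  R'_stainless steel = ln(0.0924/0.0788)/(2πk) = 0.1592/(2π·18.8) = 0.001348 m·K/W
  R'_conv,out = 1/(2πr h) = 1/(2π·0.162·12.5) = 0.07860 m·K/W
R_mineral wool = ΣR − ΣR_known = 2.598 − 0.07995 = 2.518 m·K/W
ln(r₂/r₁)/(2πk) = 2.518 ⇒ k = 0.5615/(2π·2.518) = 0.0355 W/m·K

k = 0.0355 W/m·K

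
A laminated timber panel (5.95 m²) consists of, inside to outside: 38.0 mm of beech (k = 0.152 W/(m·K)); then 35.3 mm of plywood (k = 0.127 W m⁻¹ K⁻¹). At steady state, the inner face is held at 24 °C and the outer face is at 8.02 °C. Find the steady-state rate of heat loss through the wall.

Treat each layer as a resistance in series:
  R_beech = L/(kA) = 0.0380/(0.152·5.95) = 0.04202 K/W
  R_plywood = L/(kA) = 0.0353/(0.127·5.95) = 0.04671 K/W
ΣR = 0.04202 + 0.04671 = 0.08873 K/W
Q = ΔT/ΣR = (24 °C − 8.02 °C)/0.08873 = 180 W

Q = 180 W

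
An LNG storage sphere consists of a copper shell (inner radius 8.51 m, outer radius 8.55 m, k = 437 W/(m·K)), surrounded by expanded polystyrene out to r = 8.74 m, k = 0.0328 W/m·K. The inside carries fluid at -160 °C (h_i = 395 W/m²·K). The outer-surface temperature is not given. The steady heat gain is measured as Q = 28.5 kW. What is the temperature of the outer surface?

Sum the resistances:
  R_conv,in = 1/(4πr²h) = 1/(4π·8.51²·395) = 2.782×10^-6 K/W
  R_copper = (1/8.51 − 1/8.55)/(4πk) = 5.497×10^-4/(4π·437) = 1.001×10^-7 K/W
  R_expanded polystyrene = (1/8.55 − 1/8.74)/(4πk) = 0.002543/(4π·0.0328) = 0.006169 K/W
ΣR = 0.006172 K/W
ΔT = Q·ΣR = 28500 × 0.006172 = 175.9 K
Heat flows inward, so T_out = T_in + ΔT = -160 + 175.9 = 15.9 °C

T_out = 15.9 °C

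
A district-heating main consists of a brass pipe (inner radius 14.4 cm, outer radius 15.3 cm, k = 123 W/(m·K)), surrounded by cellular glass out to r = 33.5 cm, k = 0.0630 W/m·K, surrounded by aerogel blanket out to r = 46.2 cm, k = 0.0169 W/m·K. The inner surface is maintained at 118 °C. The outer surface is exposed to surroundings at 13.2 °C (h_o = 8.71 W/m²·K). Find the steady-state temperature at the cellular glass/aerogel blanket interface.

Treat each layer as a resistance in series:
  R'_brass = ln(0.153/0.144)/(2πk) = 0.06062/(2π·123) = 7.844×10^-5 m·K/W
  R'_cellular glass = ln(0.335/0.153)/(2πk) = 0.7837/(2π·0.0630) = 1.980 m·K/W
  R'_aerogel blanket = ln(0.462/0.335)/(2πk) = 0.3214/(2π·0.0169) = 3.027 m·K/W
  R'_conv,out = 1/(2πr h) = 1/(2π·0.462·8.71) = 0.03955 m·K/W
ΣR = 7.844×10^-5 + 1.980 + 3.027 + 0.03955 = 5.047 m·K/W
Q' = ΔT/ΣR = (118 °C − 13.2 °C)/5.047 = 20.76 W/m
From the inner boundary to the cellular glass/aerogel blanket interface, ΣR_partial = 1.980 m·K/W.
T_interface = T_in − Q'·ΣR_partial = 118 °C − (20.76)(1.980) = 76.9 °C

T = 76.9 °C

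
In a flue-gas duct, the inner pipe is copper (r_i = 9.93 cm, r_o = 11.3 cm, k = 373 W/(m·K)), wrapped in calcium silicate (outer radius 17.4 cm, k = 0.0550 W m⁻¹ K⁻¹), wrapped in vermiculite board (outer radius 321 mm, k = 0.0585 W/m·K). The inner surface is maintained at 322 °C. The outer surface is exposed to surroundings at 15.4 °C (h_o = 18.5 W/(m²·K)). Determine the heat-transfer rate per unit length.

Q' = 104 W/m

Resistance network (inner→outer):
  R'_copper = ln(0.113/0.0993)/(2πk) = 0.1292/(2π·373) = 5.515×10^-5 m·K/W
  R'_calcium silicate = ln(0.174/0.113)/(2πk) = 0.4317/(2π·0.0550) = 1.249 m·K/W
  R'_vermiculite board = ln(0.321/0.174)/(2πk) = 0.6124/(2π·0.0585) = 1.666 m·K/W
  R'_conv,out = 1/(2πr h) = 1/(2π·0.321·18.5) = 0.02680 m·K/W
ΣR = 5.515×10^-5 + 1.249 + 1.666 + 0.02680 = 2.942 m·K/W
Q' = ΔT/ΣR = (322 °C − 15.4 °C)/2.942 = 104 W/m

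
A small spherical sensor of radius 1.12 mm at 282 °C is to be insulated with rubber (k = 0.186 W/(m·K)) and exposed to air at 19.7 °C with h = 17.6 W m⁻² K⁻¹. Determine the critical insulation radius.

r_cr = 2.11 cm

For a sphere, r_cr = 2k_ins/h = 2·0.186/17.6 = 0.0211 m = 2.11 cm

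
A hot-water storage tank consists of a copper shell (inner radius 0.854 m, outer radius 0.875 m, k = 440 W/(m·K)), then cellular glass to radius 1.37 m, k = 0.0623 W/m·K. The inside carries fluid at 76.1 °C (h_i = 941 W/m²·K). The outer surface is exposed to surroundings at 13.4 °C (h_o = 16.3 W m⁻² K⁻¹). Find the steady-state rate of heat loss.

Treat each layer as a resistance in series:
  R_conv,in = 1/(4πr²h) = 1/(4π·0.854²·941) = 1.160×10^-4 K/W
  R_copper = (1/0.854 − 1/0.875)/(4πk) = 0.02810/(4π·440) = 5.083×10^-6 K/W
  R_cellular glass = (1/0.875 − 1/1.37)/(4πk) = 0.4129/(4π·0.0623) = 0.5274 K/W
  R_conv,out = 1/(4πr²h) = 1/(4π·1.37²·16.3) = 0.002601 K/W
ΣR = 1.160×10^-4 + 5.083×10^-6 + 0.5274 + 0.002601 = 0.5301 K/W
Q = ΔT/ΣR = (76.1 °C − 13.4 °C)/0.5301 = 118 W

Q = 118 W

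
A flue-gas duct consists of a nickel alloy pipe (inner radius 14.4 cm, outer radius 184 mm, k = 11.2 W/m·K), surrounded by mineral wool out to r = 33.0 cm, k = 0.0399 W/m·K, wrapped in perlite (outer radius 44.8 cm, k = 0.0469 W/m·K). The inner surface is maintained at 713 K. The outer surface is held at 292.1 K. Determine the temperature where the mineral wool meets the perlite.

T = 422 K

Resistance network (inner→outer):
  R'_nickel alloy = ln(0.184/0.144)/(2πk) = 0.2451/(2π·11.2) = 0.003483 m·K/W
  R'_mineral wool = ln(0.330/0.184)/(2πk) = 0.5842/(2π·0.0399) = 2.330 m·K/W
  R'_perlite = ln(0.448/0.330)/(2πk) = 0.3057/(2π·0.0469) = 1.037 m·K/W
ΣR = 0.003483 + 2.330 + 1.037 = 3.370 m·K/W
Q' = ΔT/ΣR = (713 K − 292.1 K)/3.370 = 124.9 W/m
From the inner boundary to the mineral wool/perlite interface, ΣR_partial = 2.333 m·K/W.
T_interface = T_in − Q'·ΣR_partial = 713 K − (124.9)(2.333) = 422 K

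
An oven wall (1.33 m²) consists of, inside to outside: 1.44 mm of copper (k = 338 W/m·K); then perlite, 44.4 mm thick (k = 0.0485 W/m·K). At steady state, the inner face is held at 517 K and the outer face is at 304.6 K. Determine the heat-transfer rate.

Treat each layer as a resistance in series:
  R_copper = L/(kA) = 0.00144/(338·1.33) = 3.203×10^-6 K/W
  R_perlite = L/(kA) = 0.0444/(0.0485·1.33) = 0.6883 K/W
ΣR = 3.203×10^-6 + 0.6883 = 0.6883 K/W
Q = ΔT/ΣR = (517 K − 304.6 K)/0.6883 = 309 W

Q = 309 W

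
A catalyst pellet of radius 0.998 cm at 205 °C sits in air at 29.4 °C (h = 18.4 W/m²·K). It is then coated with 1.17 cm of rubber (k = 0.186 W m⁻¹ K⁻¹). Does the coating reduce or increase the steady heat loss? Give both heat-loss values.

increases: 4.04 → 5.43 W

Critical radius for a sphere: r_cr = 2k/h = 0.0202 m = 2.02 cm.
Outer radius after coating: r₂ = 0.00998 + 0.0117 = 0.02168 m.
r₁ < r_cr < r₂: heat loss rises to a maximum at r_cr then falls. Whether the coating helps depends on whether Q(r₂) has dropped back below Q(r₁).
Bare: R = 1/(4πr₁²h) = 43.42 K/W; Q = 175.6/43.42 = 4.04 W.
Coated: R = R_cond + R_conv = 32.34 K/W; Q = 175.6/32.34 = 5.43 W.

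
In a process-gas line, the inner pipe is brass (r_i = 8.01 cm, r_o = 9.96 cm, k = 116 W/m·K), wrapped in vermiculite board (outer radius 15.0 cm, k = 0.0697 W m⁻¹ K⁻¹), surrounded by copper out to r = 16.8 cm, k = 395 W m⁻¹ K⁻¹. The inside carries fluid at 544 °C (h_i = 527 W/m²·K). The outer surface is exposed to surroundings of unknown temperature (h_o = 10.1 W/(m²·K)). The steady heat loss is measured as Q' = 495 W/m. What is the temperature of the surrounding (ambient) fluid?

Sum the resistances:
  R'_conv,in = 1/(2πr h) = 1/(2π·0.0801·527) = 0.003770 m·K/W
  R'_brass = ln(0.0996/0.0801)/(2πk) = 0.2179/(2π·116) = 2.989×10^-4 m·K/W
  R'_vermiculite board = ln(0.150/0.0996)/(2πk) = 0.4095/(2π·0.0697) = 0.9350 m·K/W
  R'_copper = ln(0.168/0.150)/(2πk) = 0.1133/(2π·395) = 4.566×10^-5 m·K/W
  R'_conv,out = 1/(2πr h) = 1/(2π·0.168·10.1) = 0.09380 m·K/W
ΣR = 1.033 m·K/W
ΔT = Q'·ΣR = 495 × 1.033 = 511.3 K
Heat flows outward, so T_out = T_in − ΔT = 544 − 511.3 = 32.7 °C

T_out = 32.7 °C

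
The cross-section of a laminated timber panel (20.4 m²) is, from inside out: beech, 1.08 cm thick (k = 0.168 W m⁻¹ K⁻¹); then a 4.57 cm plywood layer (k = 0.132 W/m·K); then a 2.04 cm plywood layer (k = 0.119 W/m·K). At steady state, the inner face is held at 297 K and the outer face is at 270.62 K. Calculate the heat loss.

Q = 925 W

Resistance network (inner→outer):
  R_beech = L/(kA) = 0.0108/(0.168·20.4) = 0.003151 K/W
  R_plywood = L/(kA) = 0.0457/(0.132·20.4) = 0.01697 K/W
  R_plywood = L/(kA) = 0.0204/(0.119·20.4) = 0.008403 K/W
ΣR = 0.003151 + 0.01697 + 0.008403 = 0.02852 K/W
Q = ΔT/ΣR = (297 K − 270.62 K)/0.02852 = 925 W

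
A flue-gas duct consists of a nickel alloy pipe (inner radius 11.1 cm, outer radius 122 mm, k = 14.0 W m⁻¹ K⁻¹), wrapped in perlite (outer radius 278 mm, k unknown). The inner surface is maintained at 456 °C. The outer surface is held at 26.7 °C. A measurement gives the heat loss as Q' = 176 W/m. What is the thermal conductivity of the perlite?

k = 0.0538 W/m·K

ΣR = ΔT/Q' = |456 − 26.7|/176 = 2.439 m·K/W
Known resistances:
  R'_nickel alloy = ln(0.122/0.111)/(2πk) = 0.09449/(2π·14.0) = 0.001074 m·K/W
R_perlite = ΣR − ΣR_known = 2.439 − 0.001074 = 2.438 m·K/W
ln(r₂/r₁)/(2πk) = 2.438 ⇒ k = 0.8236/(2π·2.438) = 0.0538 W/m·K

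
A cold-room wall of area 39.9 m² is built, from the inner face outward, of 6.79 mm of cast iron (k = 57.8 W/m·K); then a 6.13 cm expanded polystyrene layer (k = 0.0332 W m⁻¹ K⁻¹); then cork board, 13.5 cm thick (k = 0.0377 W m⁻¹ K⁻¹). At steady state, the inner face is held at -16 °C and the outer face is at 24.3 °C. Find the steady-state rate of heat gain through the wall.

Q = 296 W

Resistance network (inner→outer):
  R_cast iron = L/(kA) = 0.00679/(57.8·39.9) = 2.944×10^-6 K/W
  R_expanded polystyrene = L/(kA) = 0.0613/(0.0332·39.9) = 0.04628 K/W
  R_cork board = L/(kA) = 0.135/(0.0377·39.9) = 0.08975 K/W
ΣR = 2.944×10^-6 + 0.04628 + 0.08975 = 0.1360 K/W
Q = ΔT/ΣR = (-16 °C − 24.3 °C)/0.1360 = -296 W
(Negative Q ⇒ heat flows inward; heat gain = 296 W.)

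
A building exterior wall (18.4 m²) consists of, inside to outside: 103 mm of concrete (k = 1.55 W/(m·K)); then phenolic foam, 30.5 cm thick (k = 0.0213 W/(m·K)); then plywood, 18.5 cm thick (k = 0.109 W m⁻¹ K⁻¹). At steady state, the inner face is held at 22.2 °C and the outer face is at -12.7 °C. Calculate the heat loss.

Q = 39.9 W

Treat each layer as a resistance in series:
  R_concrete = L/(kA) = 0.103/(1.55·18.4) = 0.003612 K/W
  R_phenolic foam = L/(kA) = 0.305/(0.0213·18.4) = 0.7782 K/W
  R_plywood = L/(kA) = 0.185/(0.109·18.4) = 0.09224 K/W
ΣR = 0.003612 + 0.7782 + 0.09224 = 0.8741 K/W
Q = ΔT/ΣR = (22.2 °C − -12.7 °C)/0.8741 = 39.9 W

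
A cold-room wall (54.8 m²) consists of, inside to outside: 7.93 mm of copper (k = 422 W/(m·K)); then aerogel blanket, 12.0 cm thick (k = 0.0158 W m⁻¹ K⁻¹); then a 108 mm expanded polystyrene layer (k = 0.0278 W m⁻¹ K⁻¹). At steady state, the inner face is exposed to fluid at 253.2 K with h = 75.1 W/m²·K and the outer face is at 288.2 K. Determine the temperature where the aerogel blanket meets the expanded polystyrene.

Resistance network (inner→outer):
  R_conv,in = 1/(hA) = 1/(75.1·54.8) = 2.430×10^-4 K/W
  R_copper = L/(kA) = 0.00793/(422·54.8) = 3.429×10^-7 K/W
  R_aerogel blanket = L/(kA) = 0.120/(0.0158·54.8) = 0.1386 K/W
  R_expanded polystyrene = L/(kA) = 0.108/(0.0278·54.8) = 0.07089 K/W
ΣR = 2.430×10^-4 + 3.429×10^-7 + 0.1386 + 0.07089 = 0.2097 K/W
Q = ΔT/ΣR = (253.2 K − 288.2 K)/0.2097 = -166.9 W
From the inner boundary to the aerogel blanket/expanded polystyrene interface, ΣR_partial = 0.1388 K/W.
T_interface = T_in − Q·ΣR_partial = 253.2 K − (-166.9)(0.1388) = 276.37 K

T = 276.37 K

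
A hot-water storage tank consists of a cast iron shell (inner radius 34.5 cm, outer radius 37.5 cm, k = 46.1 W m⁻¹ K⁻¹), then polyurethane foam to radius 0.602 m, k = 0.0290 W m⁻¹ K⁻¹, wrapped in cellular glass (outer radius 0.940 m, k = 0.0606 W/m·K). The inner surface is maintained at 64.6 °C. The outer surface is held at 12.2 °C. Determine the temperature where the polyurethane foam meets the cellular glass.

T = 23.8 °C

Series thermal resistances, inner to outer:
  R_cast iron = (1/0.345 − 1/0.375)/(4πk) = 0.2319/(4π·46.1) = 4.003×10^-4 K/W
  R_polyurethane foam = (1/0.375 − 1/0.602)/(4πk) = 1.006/(4π·0.0290) = 2.759 K/W
  R_cellular glass = (1/0.602 − 1/0.940)/(4πk) = 0.5973/(4π·0.0606) = 0.7843 K/W
ΣR = 4.003×10^-4 + 2.759 + 0.7843 = 3.544 K/W
Q = ΔT/ΣR = (64.6 °C − 12.2 °C)/3.544 = 14.79 W
From the inner boundary to the polyurethane foam/cellular glass interface, ΣR_partial = 2.759 K/W.
T_interface = T_in − Q·ΣR_partial = 64.6 °C − (14.79)(2.759) = 23.8 °C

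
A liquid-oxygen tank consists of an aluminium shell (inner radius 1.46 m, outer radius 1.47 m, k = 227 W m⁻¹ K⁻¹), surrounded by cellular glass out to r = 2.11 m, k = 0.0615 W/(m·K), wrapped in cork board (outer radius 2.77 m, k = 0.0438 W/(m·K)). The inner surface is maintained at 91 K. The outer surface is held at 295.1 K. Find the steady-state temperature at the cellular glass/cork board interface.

Resistance network (inner→outer):
  R_aluminium = (1/1.46 − 1/1.47)/(4πk) = 0.004659/(4π·227) = 1.633×10^-6 K/W
  R_cellular glass = (1/1.47 − 1/2.11)/(4πk) = 0.2063/(4π·0.0615) = 0.2670 K/W
  R_cork board = (1/2.11 − 1/2.77)/(4πk) = 0.1129/(4π·0.0438) = 0.2052 K/W
ΣR = 1.633×10^-6 + 0.2670 + 0.2052 = 0.4722 K/W
Q = ΔT/ΣR = (91 K − 295.1 K)/0.4722 = -432.2 W
From the inner boundary to the cellular glass/cork board interface, ΣR_partial = 0.2670 K/W.
T_interface = T_in − Q·ΣR_partial = 91 K − (-432.2)(0.2670) = 206.4 K

T = 206.4 K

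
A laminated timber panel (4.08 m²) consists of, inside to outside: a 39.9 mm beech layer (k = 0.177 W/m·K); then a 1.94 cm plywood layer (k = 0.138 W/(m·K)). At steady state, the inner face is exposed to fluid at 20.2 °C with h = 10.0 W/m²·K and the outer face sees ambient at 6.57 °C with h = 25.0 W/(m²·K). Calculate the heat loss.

Series thermal resistances, inner to outer:
  R_conv,in = 1/(hA) = 1/(10.0·4.08) = 0.02451 K/W
  R_beech = L/(kA) = 0.0399/(0.177·4.08) = 0.05525 K/W
  R_plywood = L/(kA) = 0.0194/(0.138·4.08) = 0.03446 K/W
  R_conv,out = 1/(hA) = 1/(25.0·4.08) = 0.009804 K/W
ΣR = 0.02451 + 0.05525 + 0.03446 + 0.009804 = 0.1240 K/W
Q = ΔT/ΣR = (20.2 °C − 6.57 °C)/0.1240 = 110 W

Q = 110 W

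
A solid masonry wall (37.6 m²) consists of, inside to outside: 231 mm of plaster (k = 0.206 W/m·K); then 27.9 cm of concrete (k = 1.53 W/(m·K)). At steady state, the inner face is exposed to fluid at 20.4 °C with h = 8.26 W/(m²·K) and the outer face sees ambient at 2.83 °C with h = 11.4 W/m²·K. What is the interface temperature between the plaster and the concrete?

Series thermal resistances, inner to outer:
  R_conv,in = 1/(hA) = 1/(8.26·37.6) = 0.003220 K/W
  R_plaster = L/(kA) = 0.231/(0.206·37.6) = 0.02982 K/W
  R_concrete = L/(kA) = 0.279/(1.53·37.6) = 0.004850 K/W
  R_conv,out = 1/(hA) = 1/(11.4·37.6) = 0.002333 K/W
ΣR = 0.003220 + 0.02982 + 0.004850 + 0.002333 = 0.04022 K/W
Q = ΔT/ΣR = (20.4 °C − 2.83 °C)/0.04022 = 436.8 W
From the inner boundary to the plaster/concrete interface, ΣR_partial = 0.03304 K/W.
T_interface = T_in − Q·ΣR_partial = 20.4 °C − (436.8)(0.03304) = 5.97 °C

T = 5.97 °C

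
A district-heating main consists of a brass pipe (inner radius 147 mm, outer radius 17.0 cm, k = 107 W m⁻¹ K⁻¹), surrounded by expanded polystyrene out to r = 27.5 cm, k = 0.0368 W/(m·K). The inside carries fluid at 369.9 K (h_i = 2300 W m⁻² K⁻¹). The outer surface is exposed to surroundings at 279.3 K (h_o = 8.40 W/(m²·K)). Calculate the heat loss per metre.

Q' = 42.1 W/m

Series thermal resistances, inner to outer:
  R'_conv,in = 1/(2πr h) = 1/(2π·0.147·2300) = 4.707×10^-4 m·K/W
  R'_brass = ln(0.170/0.147)/(2πk) = 0.1454/(2π·107) = 2.162×10^-4 m·K/W
  R'_expanded polystyrene = ln(0.275/0.170)/(2πk) = 0.4810/(2π·0.0368) = 2.080 m·K/W
  R'_conv,out = 1/(2πr h) = 1/(2π·0.275·8.40) = 0.06890 m·K/W
ΣR = 4.707×10^-4 + 2.162×10^-4 + 2.080 + 0.06890 = 2.150 m·K/W
Q' = ΔT/ΣR = (369.9 K − 279.3 K)/2.150 = 42.1 W/m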